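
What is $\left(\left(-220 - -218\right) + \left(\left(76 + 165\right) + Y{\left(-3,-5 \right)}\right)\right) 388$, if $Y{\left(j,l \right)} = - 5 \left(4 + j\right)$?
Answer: $90792$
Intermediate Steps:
$Y{\left(j,l \right)} = -20 - 5 j$
$\left(\left(-220 - -218\right) + \left(\left(76 + 165\right) + Y{\left(-3,-5 \right)}\right)\right) 388 = \left(\left(-220 - -218\right) + \left(\left(76 + 165\right) - 5\right)\right) 388 = \left(\left(-220 + 218\right) + \left(241 + \left(-20 + 15\right)\right)\right) 388 = \left(-2 + \left(241 - 5\right)\right) 388 = \left(-2 + 236\right) 388 = 234 \cdot 388 = 90792$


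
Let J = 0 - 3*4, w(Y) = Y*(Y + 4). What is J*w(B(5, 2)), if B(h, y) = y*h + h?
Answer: -3420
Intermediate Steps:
B(h, y) = h + h*y (B(h, y) = h*y + h = h + h*y)
w(Y) = Y*(4 + Y)
J = -12 (J = 0 - 12 = -12)
J*w(B(5, 2)) = -12*5*(1 + 2)*(4 + 5*(1 + 2)) = -12*5*3*(4 + 5*3) = -180*(4 + 15) = -180*19 = -12*285 = -3420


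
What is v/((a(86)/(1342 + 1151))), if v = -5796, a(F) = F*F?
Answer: -3612357/1849 ≈ -1953.7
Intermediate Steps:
a(F) = F²
v/((a(86)/(1342 + 1151))) = -5796/(86²/(1342 + 1151)) = -5796/(7396/2493) = -5796/(7396*(1/2493)) = -5796/7396/2493 = -5796*2493/7396 = -3612357/1849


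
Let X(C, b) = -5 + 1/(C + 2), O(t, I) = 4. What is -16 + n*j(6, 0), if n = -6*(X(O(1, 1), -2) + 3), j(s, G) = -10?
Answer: -126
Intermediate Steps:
X(C, b) = -5 + 1/(2 + C)
n = 11 (n = -6*((-9 - 5*4)/(2 + 4) + 3) = -6*((-9 - 20)/6 + 3) = -6*((⅙)*(-29) + 3) = -6*(-29/6 + 3) = -6*(-11/6) = 11)
-16 + n*j(6, 0) = -16 + 11*(-10) = -16 - 110 = -126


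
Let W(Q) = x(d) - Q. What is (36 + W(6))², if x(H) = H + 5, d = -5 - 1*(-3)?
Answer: 1089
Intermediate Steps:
d = -2 (d = -5 + 3 = -2)
x(H) = 5 + H
W(Q) = 3 - Q (W(Q) = (5 - 2) - Q = 3 - Q)
(36 + W(6))² = (36 + (3 - 1*6))² = (36 + (3 - 6))² = (36 - 3)² = 33² = 1089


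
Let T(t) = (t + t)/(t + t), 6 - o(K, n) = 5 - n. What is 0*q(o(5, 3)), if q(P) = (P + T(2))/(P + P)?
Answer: 0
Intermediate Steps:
o(K, n) = 1 + n (o(K, n) = 6 - (5 - n) = 6 + (-5 + n) = 1 + n)
T(t) = 1 (T(t) = (2*t)/((2*t)) = (2*t)*(1/(2*t)) = 1)
q(P) = (1 + P)/(2*P) (q(P) = (P + 1)/(P + P) = (1 + P)/((2*P)) = (1 + P)*(1/(2*P)) = (1 + P)/(2*P))
0*q(o(5, 3)) = 0*((1 + (1 + 3))/(2*(1 + 3))) = 0*((1/2)*(1 + 4)/4) = 0*((1/2)*(1/4)*5) = 0*(5/8) = 0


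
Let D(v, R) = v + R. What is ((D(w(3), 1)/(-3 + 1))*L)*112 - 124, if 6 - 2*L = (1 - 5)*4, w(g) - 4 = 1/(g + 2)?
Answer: -16636/5 ≈ -3327.2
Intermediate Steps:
w(g) = 4 + 1/(2 + g) (w(g) = 4 + 1/(g + 2) = 4 + 1/(2 + g))
D(v, R) = R + v
L = 11 (L = 3 - (1 - 5)*4/2 = 3 - (-2)*4 = 3 - ½*(-16) = 3 + 8 = 11)
((D(w(3), 1)/(-3 + 1))*L)*112 - 124 = (((1 + (9 + 4*3)/(2 + 3))/(-3 + 1))*11)*112 - 124 = (((1 + (9 + 12)/5)/(-2))*11)*112 - 124 = (-(1 + (⅕)*21)/2*11)*112 - 124 = (-(1 + 21/5)/2*11)*112 - 124 = (-½*26/5*11)*112 - 124 = -13/5*11*112 - 124 = -143/5*112 - 124 = -16016/5 - 124 = -16636/5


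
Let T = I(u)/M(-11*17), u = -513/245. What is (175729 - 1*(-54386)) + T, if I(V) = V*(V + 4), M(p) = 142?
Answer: 1961396468679/8523550 ≈ 2.3012e+5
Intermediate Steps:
u = -513/245 (u = -513*1/245 = -513/245 ≈ -2.0939)
I(V) = V*(4 + V)
T = -239571/8523550 (T = -513*(4 - 513/245)/245/142 = -513/245*467/245*(1/142) = -239571/60025*1/142 = -239571/8523550 ≈ -0.028107)
(175729 - 1*(-54386)) + T = (175729 - 1*(-54386)) - 239571/8523550 = (175729 + 54386) - 239571/8523550 = 230115 - 239571/8523550 = 1961396468679/8523550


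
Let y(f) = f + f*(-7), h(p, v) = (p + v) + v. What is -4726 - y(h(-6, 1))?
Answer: -4750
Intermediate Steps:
h(p, v) = p + 2*v
y(f) = -6*f (y(f) = f - 7*f = -6*f)
-4726 - y(h(-6, 1)) = -4726 - (-6)*(-6 + 2*1) = -4726 - (-6)*(-6 + 2) = -4726 - (-6)*(-4) = -4726 - 1*24 = -4726 - 24 = -4750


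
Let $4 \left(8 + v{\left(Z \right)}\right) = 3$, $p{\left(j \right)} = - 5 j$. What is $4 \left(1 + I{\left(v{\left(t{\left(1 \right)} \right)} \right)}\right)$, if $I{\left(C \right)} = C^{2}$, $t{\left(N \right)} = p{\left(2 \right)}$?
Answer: $\frac{857}{4} \approx 214.25$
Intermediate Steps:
$t{\left(N \right)} = -10$ ($t{\left(N \right)} = \left(-5\right) 2 = -10$)
$v{\left(Z \right)} = - \frac{29}{4}$ ($v{\left(Z \right)} = -8 + \frac{1}{4} \cdot 3 = -8 + \frac{3}{4} = - \frac{29}{4}$)
$4 \left(1 + I{\left(v{\left(t{\left(1 \right)} \right)} \right)}\right) = 4 \left(1 + \left(- \frac{29}{4}\right)^{2}\right) = 4 \left(1 + \frac{841}{16}\right) = 4 \cdot \frac{857}{16} = \frac{857}{4}$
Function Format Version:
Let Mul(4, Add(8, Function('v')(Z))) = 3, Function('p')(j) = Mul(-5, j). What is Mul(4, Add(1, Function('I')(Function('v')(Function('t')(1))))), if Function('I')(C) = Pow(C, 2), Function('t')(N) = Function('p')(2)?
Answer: Rational(857, 4) ≈ 214.25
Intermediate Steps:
Function('t')(N) = -10 (Function('t')(N) = Mul(-5, 2) = -10)
Function('v')(Z) = Rational(-29, 4) (Function('v')(Z) = Add(-8, Mul(Rational(1, 4), 3)) = Add(-8, Rational(3, 4)) = Rational(-29, 4))
Mul(4, Add(1, Function('I')(Function('v')(Function('t')(1))))) = Mul(4, Add(1, Pow(Rational(-29, 4), 2))) = Mul(4, Add(1, Rational(841, 16))) = Mul(4, Rational(857, 16)) = Rational(857, 4)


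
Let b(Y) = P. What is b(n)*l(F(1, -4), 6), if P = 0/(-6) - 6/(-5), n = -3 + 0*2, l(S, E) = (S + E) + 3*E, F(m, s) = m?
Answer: 30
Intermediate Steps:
l(S, E) = S + 4*E (l(S, E) = (E + S) + 3*E = S + 4*E)
n = -3 (n = -3 + 0 = -3)
P = 6/5 (P = 0*(-⅙) - 6*(-⅕) = 0 + 6/5 = 6/5 ≈ 1.2000)
b(Y) = 6/5
b(n)*l(F(1, -4), 6) = 6*(1 + 4*6)/5 = 6*(1 + 24)/5 = (6/5)*25 = 30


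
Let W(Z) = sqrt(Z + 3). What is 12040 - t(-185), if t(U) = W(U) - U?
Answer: 11855 - I*sqrt(182) ≈ 11855.0 - 13.491*I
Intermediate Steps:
W(Z) = sqrt(3 + Z)
t(U) = sqrt(3 + U) - U
12040 - t(-185) = 12040 - (sqrt(3 - 185) - 1*(-185)) = 12040 - (sqrt(-182) + 185) = 12040 - (I*sqrt(182) + 185) = 12040 - (185 + I*sqrt(182)) = 12040 + (-185 - I*sqrt(182)) = 11855 - I*sqrt(182)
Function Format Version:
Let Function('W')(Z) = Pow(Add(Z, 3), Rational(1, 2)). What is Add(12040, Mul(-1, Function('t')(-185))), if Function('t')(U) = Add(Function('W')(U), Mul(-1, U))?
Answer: Add(11855, Mul(-1, I, Pow(182, Rational(1, 2)))) ≈ Add(11855., Mul(-13.491, I))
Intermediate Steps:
Function('W')(Z) = Pow(Add(3, Z), Rational(1, 2))
Function('t')(U) = Add(Pow(Add(3, U), Rational(1, 2)), Mul(-1, U))
Add(12040, Mul(-1, Function('t')(-185))) = Add(12040, Mul(-1, Add(Pow(Add(3, -185), Rational(1, 2)), Mul(-1, -185)))) = Add(12040, Mul(-1, Add(Pow(-182, Rational(1, 2)), 185))) = Add(12040, Mul(-1, Add(Mul(I, Pow(182, Rational(1, 2))), 185))) = Add(12040, Mul(-1, Add(185, Mul(I, Pow(182, Rational(1, 2)))))) = Add(12040, Add(-185, Mul(-1, I, Pow(182, Rational(1, 2))))) = Add(11855, Mul(-1, I, Pow(182, Rational(1, 2))))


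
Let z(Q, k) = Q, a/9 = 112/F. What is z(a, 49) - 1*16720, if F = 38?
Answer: -317176/19 ≈ -16693.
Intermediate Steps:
a = 504/19 (a = 9*(112/38) = 9*(112*(1/38)) = 9*(56/19) = 504/19 ≈ 26.526)
z(a, 49) - 1*16720 = 504/19 - 1*16720 = 504/19 - 16720 = -317176/19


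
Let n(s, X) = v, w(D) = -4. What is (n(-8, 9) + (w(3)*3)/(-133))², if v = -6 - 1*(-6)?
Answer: 144/17689 ≈ 0.0081407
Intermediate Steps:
v = 0 (v = -6 + 6 = 0)
n(s, X) = 0
(n(-8, 9) + (w(3)*3)/(-133))² = (0 - 4*3/(-133))² = (0 - 12*(-1/133))² = (0 + 12/133)² = (12/133)² = 144/17689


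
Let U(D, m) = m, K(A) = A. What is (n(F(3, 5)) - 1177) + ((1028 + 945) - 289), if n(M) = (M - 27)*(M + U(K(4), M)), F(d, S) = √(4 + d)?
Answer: 521 - 54*√7 ≈ 378.13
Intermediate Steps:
n(M) = 2*M*(-27 + M) (n(M) = (M - 27)*(M + M) = (-27 + M)*(2*M) = 2*M*(-27 + M))
(n(F(3, 5)) - 1177) + ((1028 + 945) - 289) = (2*√(4 + 3)*(-27 + √(4 + 3)) - 1177) + ((1028 + 945) - 289) = (2*√7*(-27 + √7) - 1177) + (1973 - 289) = (-1177 + 2*√7*(-27 + √7)) + 1684 = 507 + 2*√7*(-27 + √7)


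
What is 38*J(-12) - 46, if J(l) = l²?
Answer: 5426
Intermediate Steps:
38*J(-12) - 46 = 38*(-12)² - 46 = 38*144 - 46 = 5472 - 46 = 5426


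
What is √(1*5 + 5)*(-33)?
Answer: -33*√10 ≈ -104.36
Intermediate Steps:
√(1*5 + 5)*(-33) = √(5 + 5)*(-33) = √10*(-33) = -33*√10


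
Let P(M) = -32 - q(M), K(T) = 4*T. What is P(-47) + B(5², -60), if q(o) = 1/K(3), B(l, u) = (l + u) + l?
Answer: -505/12 ≈ -42.083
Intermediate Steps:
B(l, u) = u + 2*l
q(o) = 1/12 (q(o) = 1/(4*3) = 1/12)
P(M) = -385/12 (P(M) = -32 - 1*1/12 = -32 - 1/12 = -385/12)
P(-47) + B(5², -60) = -385/12 + (-60 + 2*5²) = -385/12 + (-60 + 2*25) = -385/12 + (-60 + 50) = -385/12 - 10 = -505/12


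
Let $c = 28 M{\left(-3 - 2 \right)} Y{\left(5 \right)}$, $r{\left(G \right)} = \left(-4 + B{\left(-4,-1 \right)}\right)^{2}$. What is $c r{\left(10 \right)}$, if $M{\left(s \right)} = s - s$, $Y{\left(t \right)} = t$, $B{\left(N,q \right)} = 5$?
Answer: $0$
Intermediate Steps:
$M{\left(s \right)} = 0$
$r{\left(G \right)} = 1$ ($r{\left(G \right)} = \left(-4 + 5\right)^{2} = 1^{2} = 1$)
$c = 0$ ($c = 28 \cdot 0 \cdot 5 = 0 \cdot 5 = 0$)
$c r{\left(10 \right)} = 0 \cdot 1 = 0$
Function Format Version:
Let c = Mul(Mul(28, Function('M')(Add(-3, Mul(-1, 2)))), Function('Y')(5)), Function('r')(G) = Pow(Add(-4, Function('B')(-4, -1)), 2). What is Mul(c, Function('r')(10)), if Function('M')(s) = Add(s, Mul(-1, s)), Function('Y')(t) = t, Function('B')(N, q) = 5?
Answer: 0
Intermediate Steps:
Function('M')(s) = 0
Function('r')(G) = 1 (Function('r')(G) = Pow(Add(-4, 5), 2) = Pow(1, 2) = 1)
c = 0 (c = Mul(Mul(28, 0), 5) = Mul(0, 5) = 0)
Mul(c, Function('r')(10)) = Mul(0, 1) = 0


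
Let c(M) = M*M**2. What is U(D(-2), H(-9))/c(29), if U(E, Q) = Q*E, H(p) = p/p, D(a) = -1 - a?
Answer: 1/24389 ≈ 4.1002e-5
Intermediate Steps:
H(p) = 1
U(E, Q) = E*Q
c(M) = M**3
U(D(-2), H(-9))/c(29) = ((-1 - 1*(-2))*1)/(29**3) = ((-1 + 2)*1)/24389 = (1*1)*(1/24389) = 1*(1/24389) = 1/24389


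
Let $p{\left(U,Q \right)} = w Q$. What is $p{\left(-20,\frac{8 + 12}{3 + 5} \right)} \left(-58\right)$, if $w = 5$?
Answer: $-725$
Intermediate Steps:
$p{\left(U,Q \right)} = 5 Q$
$p{\left(-20,\frac{8 + 12}{3 + 5} \right)} \left(-58\right) = 5 \frac{8 + 12}{3 + 5} \left(-58\right) = 5 \cdot \frac{20}{8} \left(-58\right) = 5 \cdot 20 \cdot \frac{1}{8} \left(-58\right) = 5 \cdot \frac{5}{2} \left(-58\right) = \frac{25}{2} \left(-58\right) = -725$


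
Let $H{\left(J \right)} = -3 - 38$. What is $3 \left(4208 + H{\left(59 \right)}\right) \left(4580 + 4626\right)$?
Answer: $115084206$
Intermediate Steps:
$H{\left(J \right)} = -41$
$3 \left(4208 + H{\left(59 \right)}\right) \left(4580 + 4626\right) = 3 \left(4208 - 41\right) \left(4580 + 4626\right) = 3 \cdot 4167 \cdot 9206 = 3 \cdot 38361402 = 115084206$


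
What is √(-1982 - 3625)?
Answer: 3*I*√623 ≈ 74.88*I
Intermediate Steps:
√(-1982 - 3625) = √(-5607) = 3*I*√623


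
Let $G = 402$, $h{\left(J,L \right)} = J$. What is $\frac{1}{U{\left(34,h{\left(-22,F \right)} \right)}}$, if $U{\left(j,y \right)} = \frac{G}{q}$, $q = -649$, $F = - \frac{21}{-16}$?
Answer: $- \frac{649}{402} \approx -1.6144$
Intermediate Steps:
$F = \frac{21}{16}$ ($F = \left(-21\right) \left(- \frac{1}{16}\right) = \frac{21}{16} \approx 1.3125$)
$U{\left(j,y \right)} = - \frac{402}{649}$ ($U{\left(j,y \right)} = \frac{402}{-649} = 402 \left(- \frac{1}{649}\right) = - \frac{402}{649}$)
$\frac{1}{U{\left(34,h{\left(-22,F \right)} \right)}} = \frac{1}{- \frac{402}{649}} = - \frac{649}{402}$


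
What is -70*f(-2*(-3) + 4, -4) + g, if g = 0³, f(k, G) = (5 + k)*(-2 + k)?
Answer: -8400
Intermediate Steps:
f(k, G) = (-2 + k)*(5 + k)
g = 0
-70*f(-2*(-3) + 4, -4) + g = -70*(-10 + (-2*(-3) + 4)² + 3*(-2*(-3) + 4)) + 0 = -70*(-10 + (6 + 4)² + 3*(6 + 4)) + 0 = -70*(-10 + 10² + 3*10) + 0 = -70*(-10 + 100 + 30) + 0 = -70*120 + 0 = -8400 + 0 = -8400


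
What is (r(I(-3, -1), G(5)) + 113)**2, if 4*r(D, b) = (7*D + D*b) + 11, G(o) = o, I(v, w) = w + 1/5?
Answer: 5139289/400 ≈ 12848.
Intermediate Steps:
I(v, w) = 1/5 + w (I(v, w) = w + 1/5 = 1/5 + w)
r(D, b) = 11/4 + 7*D/4 + D*b/4 (r(D, b) = ((7*D + D*b) + 11)/4 = (11 + 7*D + D*b)/4 = 11/4 + 7*D/4 + D*b/4)
(r(I(-3, -1), G(5)) + 113)**2 = ((11/4 + 7*(1/5 - 1)/4 + (1/4)*(1/5 - 1)*5) + 113)**2 = ((11/4 + (7/4)*(-4/5) + (1/4)*(-4/5)*5) + 113)**2 = ((11/4 - 7/5 - 1) + 113)**2 = (7/20 + 113)**2 = (2267/20)**2 = 5139289/400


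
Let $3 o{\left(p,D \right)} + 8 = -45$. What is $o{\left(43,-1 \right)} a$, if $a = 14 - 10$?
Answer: $- \frac{212}{3} \approx -70.667$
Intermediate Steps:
$o{\left(p,D \right)} = - \frac{53}{3}$ ($o{\left(p,D \right)} = - \frac{8}{3} + \frac{1}{3} \left(-45\right) = - \frac{8}{3} - 15 = - \frac{53}{3}$)
$a = 4$
$o{\left(43,-1 \right)} a = \left(- \frac{53}{3}\right) 4 = - \frac{212}{3}$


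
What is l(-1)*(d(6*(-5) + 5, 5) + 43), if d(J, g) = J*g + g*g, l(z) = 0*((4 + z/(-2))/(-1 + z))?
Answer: 0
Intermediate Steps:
l(z) = 0 (l(z) = 0*((4 + z*(-½))/(-1 + z)) = 0*((4 - z/2)/(-1 + z)) = 0)
d(J, g) = g² + J*g (d(J, g) = J*g + g² = g² + J*g)
l(-1)*(d(6*(-5) + 5, 5) + 43) = 0*(5*((6*(-5) + 5) + 5) + 43) = 0*(5*((-30 + 5) + 5) + 43) = 0*(5*(-25 + 5) + 43) = 0*(5*(-20) + 43) = 0*(-100 + 43) = 0*(-57) = 0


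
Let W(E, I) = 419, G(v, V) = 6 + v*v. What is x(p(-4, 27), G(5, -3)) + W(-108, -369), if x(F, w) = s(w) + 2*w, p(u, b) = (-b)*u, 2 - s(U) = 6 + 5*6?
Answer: 447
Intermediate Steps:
G(v, V) = 6 + v²
s(U) = -34 (s(U) = 2 - (6 + 5*6) = 2 - (6 + 30) = 2 - 1*36 = 2 - 36 = -34)
p(u, b) = -b*u
x(F, w) = -34 + 2*w
x(p(-4, 27), G(5, -3)) + W(-108, -369) = (-34 + 2*(6 + 5²)) + 419 = (-34 + 2*(6 + 25)) + 419 = (-34 + 2*31) + 419 = (-34 + 62) + 419 = 28 + 419 = 447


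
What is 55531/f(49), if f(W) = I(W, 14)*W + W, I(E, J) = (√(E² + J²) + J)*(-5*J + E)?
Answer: 2324369/7415996 - 166593*√53/1059428 ≈ -0.83136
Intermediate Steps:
I(E, J) = (E - 5*J)*(J + √(E² + J²)) (I(E, J) = (J + √(E² + J²))*(E - 5*J) = (E - 5*J)*(J + √(E² + J²)))
f(W) = W + W*(-980 - 70*√(196 + W²) + 14*W + W*√(196 + W²)) (f(W) = (-5*14² + W*14 + W*√(W² + 14²) - 5*14*√(W² + 14²))*W + W = (-5*196 + 14*W + W*√(W² + 196) - 5*14*√(W² + 196))*W + W = (-980 + 14*W + W*√(196 + W²) - 5*14*√(196 + W²))*W + W = (-980 + 14*W + W*√(196 + W²) - 70*√(196 + W²))*W + W = (-980 - 70*√(196 + W²) + 14*W + W*√(196 + W²))*W + W = W*(-980 - 70*√(196 + W²) + 14*W + W*√(196 + W²)) + W = W + W*(-980 - 70*√(196 + W²) + 14*W + W*√(196 + W²)))
55531/f(49) = 55531/((49*(-979 - 70*√(196 + 49²) + 14*49 + 49*√(196 + 49²)))) = 55531/((49*(-979 - 70*√(196 + 2401) + 686 + 49*√(196 + 2401)))) = 55531/((49*(-979 - 490*√53 + 686 + 49*√2597))) = 55531/((49*(-979 - 490*√53 + 686 + 49*(7*√53)))) = 55531/((49*(-979 - 490*√53 + 686 + 343*√53))) = 55531/((49*(-293 - 147*√53))) = 55531/(-14357 - 7203*√53)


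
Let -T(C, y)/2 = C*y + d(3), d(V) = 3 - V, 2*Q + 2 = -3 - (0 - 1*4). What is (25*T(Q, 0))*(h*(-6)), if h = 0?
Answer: 0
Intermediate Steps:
Q = -½ (Q = -1 + (-3 - (0 - 1*4))/2 = -1 + (-3 - (0 - 4))/2 = -1 + (-3 - 1*(-4))/2 = -1 + (-3 + 4)/2 = -1 + (½)*1 = -1 + ½ = -½ ≈ -0.50000)
T(C, y) = -2*C*y (T(C, y) = -2*(C*y + (3 - 1*3)) = -2*(C*y + (3 - 3)) = -2*(C*y + 0) = -2*C*y)
(25*T(Q, 0))*(h*(-6)) = (25*(-2*(-½)*0))*(0*(-6)) = (25*0)*0 = 0*0 = 0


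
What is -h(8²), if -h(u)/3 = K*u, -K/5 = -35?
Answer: 33600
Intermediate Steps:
K = 175 (K = -5*(-35) = 175)
h(u) = -525*u
-h(8²) = -(-525)*8² = -(-525)*64 = -1*(-33600) = 33600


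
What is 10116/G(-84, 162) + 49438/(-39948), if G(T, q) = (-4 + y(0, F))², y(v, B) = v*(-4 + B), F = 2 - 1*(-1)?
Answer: 25207685/39948 ≈ 631.01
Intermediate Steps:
F = 3 (F = 2 + 1 = 3)
G(T, q) = 16 (G(T, q) = (-4 + 0*(-4 + 3))² = (-4 + 0*(-1))² = (-4 + 0)² = (-4)² = 16)
10116/G(-84, 162) + 49438/(-39948) = 10116/16 + 49438/(-39948) = 10116*(1/16) + 49438*(-1/39948) = 2529/4 - 24719/19974 = 25207685/39948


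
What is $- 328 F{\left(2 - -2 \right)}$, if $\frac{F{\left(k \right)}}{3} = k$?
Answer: $-3936$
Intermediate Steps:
$F{\left(k \right)} = 3 k$
$- 328 F{\left(2 - -2 \right)} = - 328 \cdot 3 \left(2 - -2\right) = - 328 \cdot 3 \left(2 + 2\right) = - 328 \cdot 3 \cdot 4 = \left(-328\right) 12 = -3936$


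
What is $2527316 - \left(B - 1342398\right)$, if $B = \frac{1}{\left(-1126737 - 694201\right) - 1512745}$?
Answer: $\frac{12900399776663}{3333683} \approx 3.8697 \cdot 10^{6}$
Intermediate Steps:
$B = - \frac{1}{3333683}$ ($B = \frac{1}{\left(-1126737 - 694201\right) - 1512745} = \frac{1}{-1820938 - 1512745} = \frac{1}{-3333683} = - \frac{1}{3333683} \approx -2.9997 \cdot 10^{-7}$)
$2527316 - \left(B - 1342398\right) = 2527316 - \left(- \frac{1}{3333683} - 1342398\right) = 2527316 - - \frac{4475129391835}{3333683} = 2527316 + \frac{4475129391835}{3333683} = \frac{12900399776663}{3333683}$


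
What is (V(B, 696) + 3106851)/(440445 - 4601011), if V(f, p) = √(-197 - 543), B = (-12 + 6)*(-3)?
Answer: -3106851/4160566 - I*√185/2080283 ≈ -0.74674 - 6.5383e-6*I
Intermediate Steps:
B = 18 (B = -6*(-3) = 18)
V(f, p) = 2*I*√185 (V(f, p) = √(-740) = 2*I*√185)
(V(B, 696) + 3106851)/(440445 - 4601011) = (2*I*√185 + 3106851)/(440445 - 4601011) = (3106851 + 2*I*√185)/(-4160566) = (3106851 + 2*I*√185)*(-1/4160566) = -3106851/4160566 - I*√185/2080283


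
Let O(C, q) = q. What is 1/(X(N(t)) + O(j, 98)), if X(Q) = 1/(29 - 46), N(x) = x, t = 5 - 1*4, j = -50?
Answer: 17/1665 ≈ 0.010210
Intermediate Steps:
t = 1 (t = 5 - 4 = 1)
X(Q) = -1/17 (X(Q) = 1/(-17) = -1/17)
1/(X(N(t)) + O(j, 98)) = 1/(-1/17 + 98) = 1/(1665/17) = 17/1665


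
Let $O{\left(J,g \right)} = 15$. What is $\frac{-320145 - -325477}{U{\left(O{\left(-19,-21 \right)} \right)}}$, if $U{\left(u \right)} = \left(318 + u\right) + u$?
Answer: $\frac{1333}{87} \approx 15.322$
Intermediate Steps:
$U{\left(u \right)} = 318 + 2 u$
$\frac{-320145 - -325477}{U{\left(O{\left(-19,-21 \right)} \right)}} = \frac{-320145 - -325477}{318 + 2 \cdot 15} = \frac{-320145 + 325477}{318 + 30} = \frac{5332}{348} = 5332 \cdot \frac{1}{348} = \frac{1333}{87}$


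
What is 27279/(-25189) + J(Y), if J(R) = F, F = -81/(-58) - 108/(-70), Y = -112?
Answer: 94926393/51133670 ≈ 1.8564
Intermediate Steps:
F = 5967/2030 (F = -81*(-1/58) - 108*(-1/70) = 81/58 + 54/35 = 5967/2030 ≈ 2.9394)
J(R) = 5967/2030
27279/(-25189) + J(Y) = 27279/(-25189) + 5967/2030 = 27279*(-1/25189) + 5967/2030 = -27279/25189 + 5967/2030 = 94926393/51133670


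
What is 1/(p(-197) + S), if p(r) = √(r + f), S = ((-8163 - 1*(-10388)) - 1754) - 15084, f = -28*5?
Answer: -14613/213540106 - I*√337/213540106 ≈ -6.8432e-5 - 8.5968e-8*I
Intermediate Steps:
f = -140
S = -14613 (S = ((-8163 + 10388) - 1754) - 15084 = (2225 - 1754) - 15084 = 471 - 15084 = -14613)
p(r) = √(-140 + r) (p(r) = √(r - 140) = √(-140 + r))
1/(p(-197) + S) = 1/(√(-140 - 197) - 14613) = 1/(√(-337) - 14613) = 1/(I*√337 - 14613) = 1/(-14613 + I*√337)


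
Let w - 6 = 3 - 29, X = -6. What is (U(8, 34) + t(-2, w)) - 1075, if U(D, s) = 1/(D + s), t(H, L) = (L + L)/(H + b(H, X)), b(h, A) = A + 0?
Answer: -44939/42 ≈ -1070.0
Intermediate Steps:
w = -20 (w = 6 + (3 - 29) = 6 - 26 = -20)
b(h, A) = A
t(H, L) = 2*L/(-6 + H) (t(H, L) = (L + L)/(H - 6) = (2*L)/(-6 + H) = 2*L/(-6 + H))
(U(8, 34) + t(-2, w)) - 1075 = (1/(8 + 34) + 2*(-20)/(-6 - 2)) - 1075 = (1/42 + 2*(-20)/(-8)) - 1075 = (1/42 + 2*(-20)*(-1/8)) - 1075 = (1/42 + 5) - 1075 = 211/42 - 1075 = -44939/42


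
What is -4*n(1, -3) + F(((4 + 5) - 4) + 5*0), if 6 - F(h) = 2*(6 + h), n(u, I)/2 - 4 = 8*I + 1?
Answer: 136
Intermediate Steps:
n(u, I) = 10 + 16*I (n(u, I) = 8 + 2*(8*I + 1) = 8 + 2*(1 + 8*I) = 8 + (2 + 16*I) = 10 + 16*I)
F(h) = -6 - 2*h (F(h) = 6 - 2*(6 + h) = 6 - (12 + 2*h) = 6 + (-12 - 2*h) = -6 - 2*h)
-4*n(1, -3) + F(((4 + 5) - 4) + 5*0) = -4*(10 + 16*(-3)) + (-6 - 2*(((4 + 5) - 4) + 5*0)) = -4*(10 - 48) + (-6 - 2*((9 - 4) + 0)) = -4*(-38) + (-6 - 2*(5 + 0)) = 152 + (-6 - 2*5) = 152 + (-6 - 10) = 152 - 16 = 136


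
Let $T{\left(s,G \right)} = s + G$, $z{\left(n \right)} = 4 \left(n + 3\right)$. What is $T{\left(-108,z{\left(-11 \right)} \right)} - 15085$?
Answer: $-15225$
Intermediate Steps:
$z{\left(n \right)} = 12 + 4 n$ ($z{\left(n \right)} = 4 \left(3 + n\right) = 12 + 4 n$)
$T{\left(s,G \right)} = G + s$
$T{\left(-108,z{\left(-11 \right)} \right)} - 15085 = \left(\left(12 + 4 \left(-11\right)\right) - 108\right) - 15085 = \left(\left(12 - 44\right) - 108\right) - 15085 = \left(-32 - 108\right) - 15085 = -140 - 15085 = -15225$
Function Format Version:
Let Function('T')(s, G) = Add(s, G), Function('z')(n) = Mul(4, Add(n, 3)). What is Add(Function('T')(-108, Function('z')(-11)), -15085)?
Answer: -15225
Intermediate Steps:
Function('z')(n) = Add(12, Mul(4, n)) (Function('z')(n) = Mul(4, Add(3, n)) = Add(12, Mul(4, n)))
Function('T')(s, G) = Add(G, s)
Add(Function('T')(-108, Function('z')(-11)), -15085) = Add(Add(Add(12, Mul(4, -11)), -108), -15085) = Add(Add(Add(12, -44), -108), -15085) = Add(Add(-32, -108), -15085) = Add(-140, -15085) = -15225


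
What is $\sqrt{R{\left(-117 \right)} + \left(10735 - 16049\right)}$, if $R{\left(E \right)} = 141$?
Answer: $i \sqrt{5173} \approx 71.924 i$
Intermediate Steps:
$\sqrt{R{\left(-117 \right)} + \left(10735 - 16049\right)} = \sqrt{141 + \left(10735 - 16049\right)} = \sqrt{141 - 5314} = \sqrt{-5173} = i \sqrt{5173}$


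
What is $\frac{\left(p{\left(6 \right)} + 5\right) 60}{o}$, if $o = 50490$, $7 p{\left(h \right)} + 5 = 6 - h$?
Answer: $\frac{20}{3927} \approx 0.0050929$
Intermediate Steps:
$p{\left(h \right)} = \frac{1}{7} - \frac{h}{7}$ ($p{\left(h \right)} = - \frac{5}{7} + \frac{6 - h}{7} = - \frac{5}{7} - \left(- \frac{6}{7} + \frac{h}{7}\right) = \frac{1}{7} - \frac{h}{7}$)
$\frac{\left(p{\left(6 \right)} + 5\right) 60}{o} = \frac{\left(\left(\frac{1}{7} - \frac{6}{7}\right) + 5\right) 60}{50490} = \left(\left(\frac{1}{7} - \frac{6}{7}\right) + 5\right) 60 \cdot \frac{1}{50490} = \left(- \frac{5}{7} + 5\right) 60 \cdot \frac{1}{50490} = \frac{30}{7} \cdot 60 \cdot \frac{1}{50490} = \frac{1800}{7} \cdot \frac{1}{50490} = \frac{20}{3927}$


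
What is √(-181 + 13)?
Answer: 2*I*√42 ≈ 12.961*I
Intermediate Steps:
√(-181 + 13) = √(-168) = 2*I*√42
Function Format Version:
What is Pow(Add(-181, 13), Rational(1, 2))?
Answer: Mul(2, I, Pow(42, Rational(1, 2))) ≈ Mul(12.961, I)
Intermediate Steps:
Pow(Add(-181, 13), Rational(1, 2)) = Pow(-168, Rational(1, 2)) = Mul(2, I, Pow(42, Rational(1, 2)))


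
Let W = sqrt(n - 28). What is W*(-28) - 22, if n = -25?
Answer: -22 - 28*I*sqrt(53) ≈ -22.0 - 203.84*I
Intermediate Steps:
W = I*sqrt(53) (W = sqrt(-25 - 28) = sqrt(-53) = I*sqrt(53) ≈ 7.2801*I)
W*(-28) - 22 = (I*sqrt(53))*(-28) - 22 = -28*I*sqrt(53) - 22 = -22 - 28*I*sqrt(53)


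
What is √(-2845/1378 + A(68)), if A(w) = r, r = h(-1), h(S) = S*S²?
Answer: I*√5819294/1378 ≈ 1.7506*I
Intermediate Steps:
h(S) = S³
r = -1 (r = (-1)³ = -1)
A(w) = -1
√(-2845/1378 + A(68)) = √(-2845/1378 - 1) = √(-4223/1378) = I*√5819294/1378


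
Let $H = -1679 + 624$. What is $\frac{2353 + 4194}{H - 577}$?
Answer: $- \frac{6547}{1632} \approx -4.0116$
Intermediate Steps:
$H = -1055$
$\frac{2353 + 4194}{H - 577} = \frac{2353 + 4194}{-1055 - 577} = \frac{6547}{-1632} = 6547 \left(- \frac{1}{1632}\right) = - \frac{6547}{1632}$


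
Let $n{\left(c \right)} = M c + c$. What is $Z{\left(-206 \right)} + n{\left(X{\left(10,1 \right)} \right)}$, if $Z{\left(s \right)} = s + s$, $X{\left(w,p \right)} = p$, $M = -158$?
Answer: $-569$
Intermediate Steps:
$Z{\left(s \right)} = 2 s$
$n{\left(c \right)} = - 157 c$ ($n{\left(c \right)} = - 158 c + c = - 157 c$)
$Z{\left(-206 \right)} + n{\left(X{\left(10,1 \right)} \right)} = 2 \left(-206\right) - 157 = -412 - 157 = -569$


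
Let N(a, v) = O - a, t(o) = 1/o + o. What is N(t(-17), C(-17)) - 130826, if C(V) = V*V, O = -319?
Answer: -2229175/17 ≈ -1.3113e+5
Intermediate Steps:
C(V) = V**2
t(o) = o + 1/o (t(o) = 1/o + o = o + 1/o)
N(a, v) = -319 - a
N(t(-17), C(-17)) - 130826 = (-319 - (-17 + 1/(-17))) - 130826 = (-319 - (-17 - 1/17)) - 130826 = (-319 - 1*(-290/17)) - 130826 = (-319 + 290/17) - 130826 = -5133/17 - 130826 = -2229175/17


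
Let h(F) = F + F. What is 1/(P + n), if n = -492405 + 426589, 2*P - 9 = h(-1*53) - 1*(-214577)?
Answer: 1/41424 ≈ 2.4141e-5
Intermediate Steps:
h(F) = 2*F
P = 107240 (P = 9/2 + (2*(-1*53) - 1*(-214577))/2 = 9/2 + (2*(-53) + 214577)/2 = 9/2 + (-106 + 214577)/2 = 9/2 + (1/2)*214471 = 9/2 + 214471/2 = 107240)
n = -65816
1/(P + n) = 1/(107240 - 65816) = 1/41424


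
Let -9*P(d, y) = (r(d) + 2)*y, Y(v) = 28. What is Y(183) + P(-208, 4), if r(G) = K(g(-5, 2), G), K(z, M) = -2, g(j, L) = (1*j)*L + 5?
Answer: 28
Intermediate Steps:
g(j, L) = 5 + L*j (g(j, L) = j*L + 5 = L*j + 5 = 5 + L*j)
r(G) = -2
P(d, y) = 0 (P(d, y) = -(-2 + 2)*y/9 = -0*y = -⅑*0 = 0)
Y(183) + P(-208, 4) = 28 + 0 = 28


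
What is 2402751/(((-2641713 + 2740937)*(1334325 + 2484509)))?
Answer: 2402751/378919984816 ≈ 6.3410e-6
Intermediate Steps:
2402751/(((-2641713 + 2740937)*(1334325 + 2484509))) = 2402751/((99224*3818834)) = 2402751/378919984816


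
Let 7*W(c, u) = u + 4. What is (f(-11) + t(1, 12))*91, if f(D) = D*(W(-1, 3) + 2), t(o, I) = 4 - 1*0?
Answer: -2639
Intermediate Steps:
W(c, u) = 4/7 + u/7 (W(c, u) = (u + 4)/7 = (4 + u)/7 = 4/7 + u/7)
t(o, I) = 4 (t(o, I) = 4 + 0 = 4)
f(D) = 3*D (f(D) = D*((4/7 + (1/7)*3) + 2) = D*((4/7 + 3/7) + 2) = D*(1 + 2) = D*3 = 3*D)
(f(-11) + t(1, 12))*91 = (3*(-11) + 4)*91 = (-33 + 4)*91 = -29*91 = -2639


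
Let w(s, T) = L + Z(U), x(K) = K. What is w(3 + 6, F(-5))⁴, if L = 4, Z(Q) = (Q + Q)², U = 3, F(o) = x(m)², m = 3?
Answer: 2560000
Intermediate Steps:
F(o) = 9 (F(o) = 3² = 9)
Z(Q) = 4*Q² (Z(Q) = (2*Q)² = 4*Q²)
w(s, T) = 40 (w(s, T) = 4 + 4*3² = 4 + 4*9 = 4 + 36 = 40)
w(3 + 6, F(-5))⁴ = 40⁴ = 2560000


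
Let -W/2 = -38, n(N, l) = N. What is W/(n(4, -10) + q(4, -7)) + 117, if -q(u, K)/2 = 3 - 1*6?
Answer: 623/5 ≈ 124.60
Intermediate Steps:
q(u, K) = 6 (q(u, K) = -2*(3 - 1*6) = -2*(3 - 6) = -2*(-3) = 6)
W = 76 (W = -2*(-38) = 76)
W/(n(4, -10) + q(4, -7)) + 117 = 76/(4 + 6) + 117 = 76/10 + 117 = (⅒)*76 + 117 = 38/5 + 117 = 623/5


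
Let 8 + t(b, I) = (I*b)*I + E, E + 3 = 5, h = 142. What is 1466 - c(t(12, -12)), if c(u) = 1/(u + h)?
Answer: 2732623/1864 ≈ 1466.0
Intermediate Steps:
E = 2 (E = -3 + 5 = 2)
t(b, I) = -6 + b*I² (t(b, I) = -8 + ((I*b)*I + 2) = -8 + (b*I² + 2) = -8 + (2 + b*I²) = -6 + b*I²)
c(u) = 1/(142 + u) (c(u) = 1/(u + 142) = 1/(142 + u))
1466 - c(t(12, -12)) = 1466 - 1/(142 + (-6 + 12*(-12)²)) = 1466 - 1/(142 + (-6 + 12*144)) = 1466 - 1/(142 + (-6 + 1728)) = 1466 - 1/(142 + 1722) = 1466 - 1/1864 = 2732623/1864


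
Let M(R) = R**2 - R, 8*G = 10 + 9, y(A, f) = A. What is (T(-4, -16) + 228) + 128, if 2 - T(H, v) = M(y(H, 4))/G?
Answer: 6642/19 ≈ 349.58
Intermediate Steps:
G = 19/8 (G = (10 + 9)/8 = (1/8)*19 = 19/8 ≈ 2.3750)
T(H, v) = 2 - 8*H*(-1 + H)/19 (T(H, v) = 2 - H*(-1 + H)/19/8 = 2 - H*(-1 + H)*8/19 = 2 - 8*H*(-1 + H)/19)
(T(-4, -16) + 228) + 128 = ((2 - 8/19*(-4)*(-1 - 4)) + 228) + 128 = ((2 - 8/19*(-4)*(-5)) + 228) + 128 = ((2 - 160/19) + 228) + 128 = (-122/19 + 228) + 128 = 4210/19 + 128 = 6642/19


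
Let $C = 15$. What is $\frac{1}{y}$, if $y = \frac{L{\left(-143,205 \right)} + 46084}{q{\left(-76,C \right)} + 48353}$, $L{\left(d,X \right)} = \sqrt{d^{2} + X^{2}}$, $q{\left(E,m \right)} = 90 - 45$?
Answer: $\frac{1115186716}{1061836291} - \frac{24199 \sqrt{62474}}{1061836291} \approx 1.0445$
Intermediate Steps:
$q{\left(E,m \right)} = 45$
$L{\left(d,X \right)} = \sqrt{X^{2} + d^{2}}$
$y = \frac{23042}{24199} + \frac{\sqrt{62474}}{48398}$ ($y = \frac{\sqrt{205^{2} + \left(-143\right)^{2}} + 46084}{45 + 48353} = \frac{\sqrt{42025 + 20449} + 46084}{48398} = \left(\sqrt{62474} + 46084\right) \frac{1}{48398} = \left(46084 + \sqrt{62474}\right) \frac{1}{48398} = \frac{23042}{24199} + \frac{\sqrt{62474}}{48398} \approx 0.95735$)
$\frac{1}{y} = \frac{1}{\frac{23042}{24199} + \frac{\sqrt{62474}}{48398}}$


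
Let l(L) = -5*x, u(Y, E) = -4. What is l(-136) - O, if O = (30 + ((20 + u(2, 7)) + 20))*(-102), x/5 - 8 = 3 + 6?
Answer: 6307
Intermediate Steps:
x = 85 (x = 40 + 5*(3 + 6) = 40 + 5*9 = 40 + 45 = 85)
l(L) = -425 (l(L) = -5*85 = -425)
O = -6732 (O = (30 + ((20 - 4) + 20))*(-102) = (30 + (16 + 20))*(-102) = (30 + 36)*(-102) = 66*(-102) = -6732)
l(-136) - O = -425 - 1*(-6732) = -425 + 6732 = 6307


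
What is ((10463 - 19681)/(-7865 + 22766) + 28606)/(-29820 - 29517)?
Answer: -426248788/884180637 ≈ -0.48208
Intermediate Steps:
((10463 - 19681)/(-7865 + 22766) + 28606)/(-29820 - 29517) = (-9218/14901 + 28606)/(-59337) = (-9218*1/14901 + 28606)*(-1/59337) = (-9218/14901 + 28606)*(-1/59337) = (426248788/14901)*(-1/59337) = -426248788/884180637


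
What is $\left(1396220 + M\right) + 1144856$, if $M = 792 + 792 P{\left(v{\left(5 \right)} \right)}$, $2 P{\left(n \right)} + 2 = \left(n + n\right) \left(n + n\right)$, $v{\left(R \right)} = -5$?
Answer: $2580676$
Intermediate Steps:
$P{\left(n \right)} = -1 + 2 n^{2}$ ($P{\left(n \right)} = -1 + \frac{\left(n + n\right) \left(n + n\right)}{2} = -1 + \frac{2 n 2 n}{2} = -1 + \frac{4 n^{2}}{2} = -1 + 2 n^{2}$)
$M = 39600$ ($M = 792 + 792 \left(-1 + 2 \left(-5\right)^{2}\right) = 792 + 792 \left(-1 + 2 \cdot 25\right) = 792 + 792 \left(-1 + 50\right) = 792 + 792 \cdot 49 = 792 + 38808 = 39600$)
$\left(1396220 + M\right) + 1144856 = \left(1396220 + 39600\right) + 1144856 = 1435820 + 1144856 = 2580676$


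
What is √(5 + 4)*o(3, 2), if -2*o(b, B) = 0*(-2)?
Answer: 0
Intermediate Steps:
o(b, B) = 0 (o(b, B) = -0*(-2) = -½*0 = 0)
√(5 + 4)*o(3, 2) = √(5 + 4)*0 = √9*0 = 3*0 = 0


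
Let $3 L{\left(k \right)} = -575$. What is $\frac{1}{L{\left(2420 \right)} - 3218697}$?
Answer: $- \frac{3}{9656666} \approx -3.1067 \cdot 10^{-7}$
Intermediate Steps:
$L{\left(k \right)} = - \frac{575}{3}$ ($L{\left(k \right)} = \frac{1}{3} \left(-575\right) = - \frac{575}{3}$)
$\frac{1}{L{\left(2420 \right)} - 3218697} = \frac{1}{- \frac{575}{3} - 3218697} = \frac{1}{- \frac{9656666}{3}} = - \frac{3}{9656666}$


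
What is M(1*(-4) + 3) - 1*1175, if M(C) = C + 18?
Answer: -1158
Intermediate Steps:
M(C) = 18 + C
M(1*(-4) + 3) - 1*1175 = (18 + (1*(-4) + 3)) - 1*1175 = (18 + (-4 + 3)) - 1175 = (18 - 1) - 1175 = 17 - 1175 = -1158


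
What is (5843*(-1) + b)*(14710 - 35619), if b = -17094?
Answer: 479589733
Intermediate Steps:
(5843*(-1) + b)*(14710 - 35619) = (5843*(-1) - 17094)*(14710 - 35619) = (-5843 - 17094)*(-20909) = -22937*(-20909) = 479589733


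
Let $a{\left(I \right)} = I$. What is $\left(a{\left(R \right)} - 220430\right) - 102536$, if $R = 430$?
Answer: $-322536$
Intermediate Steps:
$\left(a{\left(R \right)} - 220430\right) - 102536 = \left(430 - 220430\right) - 102536 = -220000 - 102536 = -322536$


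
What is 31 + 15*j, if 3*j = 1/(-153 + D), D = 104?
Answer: 1514/49 ≈ 30.898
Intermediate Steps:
j = -1/147 (j = 1/(3*(-153 + 104)) = (⅓)/(-49) = (⅓)*(-1/49) = -1/147 ≈ -0.0068027)
31 + 15*j = 31 + 15*(-1/147) = 31 - 5/49 = 1514/49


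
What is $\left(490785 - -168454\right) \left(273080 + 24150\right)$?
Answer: $195945607970$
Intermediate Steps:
$\left(490785 - -168454\right) \left(273080 + 24150\right) = \left(490785 + \left(-29672 + 198126\right)\right) 297230 = \left(490785 + 168454\right) 297230 = 659239 \cdot 297230 = 195945607970$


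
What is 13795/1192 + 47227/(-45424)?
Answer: 71291187/6768176 ≈ 10.533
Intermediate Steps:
13795/1192 + 47227/(-45424) = 13795*(1/1192) + 47227*(-1/45424) = 13795/1192 - 47227/45424 = 71291187/6768176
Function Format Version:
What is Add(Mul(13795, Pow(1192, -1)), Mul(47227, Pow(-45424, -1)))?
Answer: Rational(71291187, 6768176) ≈ 10.533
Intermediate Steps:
Add(Mul(13795, Pow(1192, -1)), Mul(47227, Pow(-45424, -1))) = Add(Mul(13795, Rational(1, 1192)), Mul(47227, Rational(-1, 45424))) = Add(Rational(13795, 1192), Rational(-47227, 45424)) = Rational(71291187, 6768176)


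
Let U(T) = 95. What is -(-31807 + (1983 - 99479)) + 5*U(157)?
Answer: 129778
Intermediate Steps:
-(-31807 + (1983 - 99479)) + 5*U(157) = -(-31807 + (1983 - 99479)) + 5*95 = -(-31807 - 97496) + 475 = -1*(-129303) + 475 = 129303 + 475 = 129778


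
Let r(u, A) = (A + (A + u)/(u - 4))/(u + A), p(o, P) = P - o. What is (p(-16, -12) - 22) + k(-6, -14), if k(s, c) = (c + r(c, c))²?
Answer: 13426/81 ≈ 165.75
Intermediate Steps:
r(u, A) = (A + (A + u)/(-4 + u))/(A + u)
k(s, c) = (c + (c² - 2*c)/(-8*c + 2*c²))² (k(s, c) = (c + (c - 3*c + c*c)/(c² - 4*c - 4*c + c*c))² = (c + (c - 3*c + c²)/(c² - 4*c - 4*c + c²))² = (c + (c² - 2*c)/(-8*c + 2*c²))²)
(p(-16, -12) - 22) + k(-6, -14) = ((-12 - 1*(-16)) - 22) + (-2 - 14 + 2*(-14)*(-4 - 14))²/(4*(-4 - 14)²) = ((-12 + 16) - 22) + (¼)*(-2 - 14 + 2*(-14)*(-18))²/(-18)² = (4 - 22) + (¼)*(1/324)*(-2 - 14 + 504)² = -18 + (¼)*(1/324)*488² = -18 + (¼)*(1/324)*238144 = -18 + 14884/81 = 13426/81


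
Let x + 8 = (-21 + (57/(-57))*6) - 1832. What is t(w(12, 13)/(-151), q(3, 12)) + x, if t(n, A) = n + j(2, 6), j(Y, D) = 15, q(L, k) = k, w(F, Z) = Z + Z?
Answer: -279678/151 ≈ -1852.2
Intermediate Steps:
w(F, Z) = 2*Z
t(n, A) = 15 + n (t(n, A) = n + 15 = 15 + n)
x = -1867 (x = -8 + ((-21 + (57/(-57))*6) - 1832) = -8 + ((-21 + (57*(-1/57))*6) - 1832) = -8 + ((-21 - 1*6) - 1832) = -8 + ((-21 - 6) - 1832) = -8 + (-27 - 1832) = -8 - 1859 = -1867)
t(w(12, 13)/(-151), q(3, 12)) + x = (15 + (2*13)/(-151)) - 1867 = (15 + 26*(-1/151)) - 1867 = (15 - 26/151) - 1867 = 2239/151 - 1867 = -279678/151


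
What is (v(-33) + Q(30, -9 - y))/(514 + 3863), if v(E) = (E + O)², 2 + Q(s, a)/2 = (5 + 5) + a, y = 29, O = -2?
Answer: 1165/4377 ≈ 0.26616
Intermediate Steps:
Q(s, a) = 16 + 2*a (Q(s, a) = -4 + 2*((5 + 5) + a) = -4 + 2*(10 + a) = -4 + (20 + 2*a) = 16 + 2*a)
v(E) = (-2 + E)² (v(E) = (E - 2)² = (-2 + E)²)
(v(-33) + Q(30, -9 - y))/(514 + 3863) = ((-2 - 33)² + (16 + 2*(-9 - 1*29)))/(514 + 3863) = ((-35)² + (16 + 2*(-9 - 29)))/4377 = (1225 + (16 + 2*(-38)))*(1/4377) = (1225 + (16 - 76))*(1/4377) = (1225 - 60)*(1/4377) = 1165*(1/4377) = 1165/4377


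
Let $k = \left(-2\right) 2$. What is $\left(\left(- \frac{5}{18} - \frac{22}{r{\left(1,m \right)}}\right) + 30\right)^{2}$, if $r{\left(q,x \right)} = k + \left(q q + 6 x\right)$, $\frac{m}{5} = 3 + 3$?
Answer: $\frac{988033489}{1127844} \approx 876.04$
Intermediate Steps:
$k = -4$
$m = 30$ ($m = 5 \left(3 + 3\right) = 5 \cdot 6 = 30$)
$r{\left(q,x \right)} = -4 + q^{2} + 6 x$ ($r{\left(q,x \right)} = -4 + \left(q q + 6 x\right) = -4 + \left(q^{2} + 6 x\right) = -4 + q^{2} + 6 x$)
$\left(\left(- \frac{5}{18} - \frac{22}{r{\left(1,m \right)}}\right) + 30\right)^{2} = \left(\left(- \frac{5}{18} - \frac{22}{-4 + 1^{2} + 6 \cdot 30}\right) + 30\right)^{2} = \left(\left(\left(-5\right) \frac{1}{18} - \frac{22}{-4 + 1 + 180}\right) + 30\right)^{2} = \left(\left(- \frac{5}{18} - \frac{22}{177}\right) + 30\right)^{2} = \left(- \frac{427}{1062} + 30\right)^{2} = \left(\frac{31433}{1062}\right)^{2} = \frac{988033489}{1127844}$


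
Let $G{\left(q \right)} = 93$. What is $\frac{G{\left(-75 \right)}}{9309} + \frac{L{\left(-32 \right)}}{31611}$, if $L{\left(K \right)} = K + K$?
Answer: $\frac{781349}{98088933} \approx 0.0079657$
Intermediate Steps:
$L{\left(K \right)} = 2 K$
$\frac{G{\left(-75 \right)}}{9309} + \frac{L{\left(-32 \right)}}{31611} = \frac{93}{9309} + \frac{2 \left(-32\right)}{31611} = 93 \cdot \frac{1}{9309} - \frac{64}{31611} = \frac{31}{3103} - \frac{64}{31611} = \frac{781349}{98088933}$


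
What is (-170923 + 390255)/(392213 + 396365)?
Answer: 109666/394289 ≈ 0.27814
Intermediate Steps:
(-170923 + 390255)/(392213 + 396365) = 219332/788578 = 219332*(1/788578) = 109666/394289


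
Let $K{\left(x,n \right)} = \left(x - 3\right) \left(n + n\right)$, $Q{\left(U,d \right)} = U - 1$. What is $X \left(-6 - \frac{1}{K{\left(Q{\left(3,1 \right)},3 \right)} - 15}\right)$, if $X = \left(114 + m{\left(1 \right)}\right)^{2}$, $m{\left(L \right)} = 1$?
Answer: $- \frac{1653125}{21} \approx -78720.0$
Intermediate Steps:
$Q{\left(U,d \right)} = -1 + U$
$K{\left(x,n \right)} = 2 n \left(-3 + x\right)$ ($K{\left(x,n \right)} = \left(-3 + x\right) 2 n = 2 n \left(-3 + x\right)$)
$X = 13225$ ($X = \left(114 + 1\right)^{2} = 115^{2} = 13225$)
$X \left(-6 - \frac{1}{K{\left(Q{\left(3,1 \right)},3 \right)} - 15}\right) = 13225 \left(-6 - \frac{1}{2 \cdot 3 \left(-3 + \left(-1 + 3\right)\right) - 15}\right) = 13225 \left(-6 - \frac{1}{2 \cdot 3 \left(-3 + 2\right) - 15}\right) = 13225 \left(-6 - \frac{1}{2 \cdot 3 \left(-1\right) - 15}\right) = 13225 \left(-6 - \frac{1}{-6 - 15}\right) = 13225 \left(-6 - \frac{1}{-21}\right) = 13225 \left(-6 - - \frac{1}{21}\right) = 13225 \left(-6 + \frac{1}{21}\right) = 13225 \left(- \frac{125}{21}\right) = - \frac{1653125}{21}$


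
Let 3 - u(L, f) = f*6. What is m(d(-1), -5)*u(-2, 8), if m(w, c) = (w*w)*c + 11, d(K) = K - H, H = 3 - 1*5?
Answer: -270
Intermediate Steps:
H = -2 (H = 3 - 5 = -2)
d(K) = 2 + K (d(K) = K - 1*(-2) = K + 2 = 2 + K)
u(L, f) = 3 - 6*f (u(L, f) = 3 - f*6 = 3 - 6*f)
m(w, c) = 11 + c*w**2 (m(w, c) = w**2*c + 11 = c*w**2 + 11 = 11 + c*w**2)
m(d(-1), -5)*u(-2, 8) = (11 - 5*(2 - 1)**2)*(3 - 6*8) = (11 - 5*1**2)*(3 - 48) = (11 - 5*1)*(-45) = (11 - 5)*(-45) = 6*(-45) = -270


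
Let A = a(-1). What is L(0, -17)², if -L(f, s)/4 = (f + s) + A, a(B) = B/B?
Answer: 4096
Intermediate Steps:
a(B) = 1
A = 1
L(f, s) = -4 - 4*f - 4*s (L(f, s) = -4*((f + s) + 1) = -4*(1 + f + s) = -4 - 4*f - 4*s)
L(0, -17)² = (-4 - 4*0 - 4*(-17))² = (-4 + 0 + 68)² = 64² = 4096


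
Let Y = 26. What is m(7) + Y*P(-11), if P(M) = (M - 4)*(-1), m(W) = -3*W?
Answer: 369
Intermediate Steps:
P(M) = 4 - M (P(M) = (-4 + M)*(-1) = 4 - M)
m(7) + Y*P(-11) = -3*7 + 26*(4 - 1*(-11)) = -21 + 26*(4 + 11) = -21 + 26*15 = -21 + 390 = 369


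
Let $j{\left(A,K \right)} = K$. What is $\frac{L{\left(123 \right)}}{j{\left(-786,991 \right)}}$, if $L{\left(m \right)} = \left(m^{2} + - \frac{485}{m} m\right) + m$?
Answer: $\frac{14767}{991} \approx 14.901$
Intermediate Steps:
$L{\left(m \right)} = -485 + m + m^{2}$ ($L{\left(m \right)} = \left(m^{2} - 485\right) + m = \left(-485 + m^{2}\right) + m = -485 + m + m^{2}$)
$\frac{L{\left(123 \right)}}{j{\left(-786,991 \right)}} = \frac{-485 + 123 + 123^{2}}{991} = \left(-485 + 123 + 15129\right) \frac{1}{991} = 14767 \cdot \frac{1}{991} = \frac{14767}{991}$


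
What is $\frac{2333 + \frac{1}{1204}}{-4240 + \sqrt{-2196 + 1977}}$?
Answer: $- \frac{2977468980}{5411323519} - \frac{2808933 i \sqrt{219}}{21645294076} \approx -0.55023 - 0.0019204 i$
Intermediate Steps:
$\frac{2333 + \frac{1}{1204}}{-4240 + \sqrt{-2196 + 1977}} = \frac{2333 + \frac{1}{1204}}{-4240 + \sqrt{-219}} = \frac{2808933}{1204 \left(-4240 + i \sqrt{219}\right)}$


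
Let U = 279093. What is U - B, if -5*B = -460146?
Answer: 935319/5 ≈ 1.8706e+5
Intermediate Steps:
B = 460146/5 (B = -⅕*(-460146) = 460146/5 ≈ 92029.)
U - B = 279093 - 1*460146/5 = 279093 - 460146/5 = 935319/5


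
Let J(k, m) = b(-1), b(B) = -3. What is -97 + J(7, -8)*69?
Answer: -304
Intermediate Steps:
J(k, m) = -3
-97 + J(7, -8)*69 = -97 - 3*69 = -97 - 207 = -304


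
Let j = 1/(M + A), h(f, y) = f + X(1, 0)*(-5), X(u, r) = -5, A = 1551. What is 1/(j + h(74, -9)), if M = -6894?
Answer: 5343/528956 ≈ 0.010101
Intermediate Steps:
h(f, y) = 25 + f (h(f, y) = f - 5*(-5) = f + 25 = 25 + f)
j = -1/5343 (j = 1/(-6894 + 1551) = 1/(-5343) = -1/5343 ≈ -0.00018716)
1/(j + h(74, -9)) = 1/(-1/5343 + (25 + 74)) = 1/(-1/5343 + 99) = 1/(528956/5343) = 5343/528956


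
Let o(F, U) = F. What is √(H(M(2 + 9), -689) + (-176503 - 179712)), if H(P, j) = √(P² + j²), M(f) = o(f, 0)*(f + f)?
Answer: √(-356215 + √533285) ≈ 596.23*I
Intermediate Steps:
M(f) = 2*f² (M(f) = f*(f + f) = f*(2*f) = 2*f²)
√(H(M(2 + 9), -689) + (-176503 - 179712)) = √(√((2*(2 + 9)²)² + (-689)²) + (-176503 - 179712)) = √(√((2*11²)² + 474721) - 356215) = √(√((2*121)² + 474721) - 356215) = √(√(242² + 474721) - 356215) = √(√(58564 + 474721) - 356215) = √(√533285 - 356215) = √(-356215 + √533285)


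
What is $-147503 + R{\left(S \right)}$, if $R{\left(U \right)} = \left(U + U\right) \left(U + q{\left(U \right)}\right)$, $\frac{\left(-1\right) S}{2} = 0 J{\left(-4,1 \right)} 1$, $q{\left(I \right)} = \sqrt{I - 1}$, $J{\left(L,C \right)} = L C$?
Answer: $-147503$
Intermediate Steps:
$J{\left(L,C \right)} = C L$
$q{\left(I \right)} = \sqrt{-1 + I}$
$S = 0$ ($S = - 2 \cdot 0 \cdot 1 \left(-4\right) 1 = - 2 \cdot 0 \left(-4\right) 1 = - 2 \cdot 0 \cdot 1 = \left(-2\right) 0 = 0$)
$R{\left(U \right)} = 2 U \left(U + \sqrt{-1 + U}\right)$ ($R{\left(U \right)} = \left(U + U\right) \left(U + \sqrt{-1 + U}\right) = 2 U \left(U + \sqrt{-1 + U}\right)$)
$-147503 + R{\left(S \right)} = -147503 + 2 \cdot 0 \left(0 + \sqrt{-1 + 0}\right) = -147503 + 2 \cdot 0 \left(0 + \sqrt{-1}\right) = -147503 + 2 \cdot 0 \left(0 + i\right) = -147503 + 2 \cdot 0 i = -147503 + 0 = -147503$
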